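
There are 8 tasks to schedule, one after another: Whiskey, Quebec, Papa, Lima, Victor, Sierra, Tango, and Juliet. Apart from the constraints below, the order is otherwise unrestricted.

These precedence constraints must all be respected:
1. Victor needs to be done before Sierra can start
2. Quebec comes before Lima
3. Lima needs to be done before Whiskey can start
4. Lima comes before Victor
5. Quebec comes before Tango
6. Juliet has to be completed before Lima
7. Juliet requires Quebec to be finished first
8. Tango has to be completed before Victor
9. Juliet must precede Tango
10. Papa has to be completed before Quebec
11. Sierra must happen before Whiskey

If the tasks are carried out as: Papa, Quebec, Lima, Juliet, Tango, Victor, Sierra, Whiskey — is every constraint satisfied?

No

Here Juliet comes after Lima.
But one of the constraints requires Juliet before Lima, so this ordering violates it.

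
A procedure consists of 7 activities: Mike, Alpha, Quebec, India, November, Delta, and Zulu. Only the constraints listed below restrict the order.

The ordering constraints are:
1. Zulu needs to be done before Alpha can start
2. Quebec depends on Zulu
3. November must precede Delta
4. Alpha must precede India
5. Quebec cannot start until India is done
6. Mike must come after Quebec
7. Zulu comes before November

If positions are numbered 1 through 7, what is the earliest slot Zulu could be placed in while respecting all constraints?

Zulu has no prerequisites at all, so it can go in position 1.

1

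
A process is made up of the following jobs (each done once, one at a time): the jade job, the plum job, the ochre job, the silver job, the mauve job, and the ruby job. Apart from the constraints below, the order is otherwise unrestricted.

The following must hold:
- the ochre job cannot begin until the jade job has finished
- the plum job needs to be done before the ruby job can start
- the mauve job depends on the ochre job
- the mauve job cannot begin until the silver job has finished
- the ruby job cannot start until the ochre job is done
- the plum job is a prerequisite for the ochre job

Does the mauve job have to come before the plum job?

There is a chain the plum job → the ochre job → the mauve job, which puts the plum job before the mauve job.
So the mauve job never precedes the plum job.

No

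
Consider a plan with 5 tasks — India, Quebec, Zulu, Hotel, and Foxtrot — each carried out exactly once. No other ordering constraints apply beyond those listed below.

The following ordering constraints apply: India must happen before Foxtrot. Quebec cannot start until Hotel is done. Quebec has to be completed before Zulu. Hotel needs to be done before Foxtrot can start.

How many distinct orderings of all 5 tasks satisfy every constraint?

2 tasks have no prerequisites (India, Hotel), so any of them could come first.
Enumerating by repeatedly choosing an available task (one whose prerequisites are all placed) gives 9 distinct complete orderings.

9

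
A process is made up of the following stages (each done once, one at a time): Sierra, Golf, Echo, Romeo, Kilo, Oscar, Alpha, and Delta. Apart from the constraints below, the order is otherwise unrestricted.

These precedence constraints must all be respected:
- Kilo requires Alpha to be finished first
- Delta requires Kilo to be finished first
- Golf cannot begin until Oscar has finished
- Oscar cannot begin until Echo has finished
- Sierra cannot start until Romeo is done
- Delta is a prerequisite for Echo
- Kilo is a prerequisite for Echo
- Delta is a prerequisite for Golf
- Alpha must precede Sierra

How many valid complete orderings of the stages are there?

2 stages have no prerequisites (Romeo, Alpha), so any of them could come first.
Systematically extending each partial ordering one stage at a time and counting, there are 27 complete orderings.

27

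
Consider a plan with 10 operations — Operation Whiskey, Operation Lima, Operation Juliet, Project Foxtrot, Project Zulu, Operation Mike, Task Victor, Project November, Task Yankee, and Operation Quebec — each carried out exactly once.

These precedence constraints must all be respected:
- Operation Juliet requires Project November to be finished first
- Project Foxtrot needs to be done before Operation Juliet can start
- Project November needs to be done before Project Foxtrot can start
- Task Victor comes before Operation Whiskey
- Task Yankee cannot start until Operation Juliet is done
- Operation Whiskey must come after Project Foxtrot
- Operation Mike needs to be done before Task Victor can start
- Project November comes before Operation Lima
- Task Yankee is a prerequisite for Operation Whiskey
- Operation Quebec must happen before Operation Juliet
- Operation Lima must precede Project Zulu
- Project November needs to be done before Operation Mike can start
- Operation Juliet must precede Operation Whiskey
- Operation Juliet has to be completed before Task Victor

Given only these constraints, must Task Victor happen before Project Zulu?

No

Task Victor and Project Zulu are not related by any chain of constraints.
A valid ordering placing Project Zulu before Task Victor exists, so the answer is no.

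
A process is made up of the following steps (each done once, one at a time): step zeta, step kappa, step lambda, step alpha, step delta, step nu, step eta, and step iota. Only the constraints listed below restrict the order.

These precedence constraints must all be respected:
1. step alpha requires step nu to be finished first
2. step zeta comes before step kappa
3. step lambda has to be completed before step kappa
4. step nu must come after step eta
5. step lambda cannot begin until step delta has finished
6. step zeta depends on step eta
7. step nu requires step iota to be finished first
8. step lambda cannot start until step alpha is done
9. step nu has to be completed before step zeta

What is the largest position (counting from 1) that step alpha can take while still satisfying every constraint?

6

Following every chain forward from step alpha, the steps that must come later are step kappa, step lambda — 2 of them.
With 2 mandatory successors out of 8 steps total, the latest slot for step alpha is 8−2 = 6, and it's reachable by doing all non-successors before step alpha.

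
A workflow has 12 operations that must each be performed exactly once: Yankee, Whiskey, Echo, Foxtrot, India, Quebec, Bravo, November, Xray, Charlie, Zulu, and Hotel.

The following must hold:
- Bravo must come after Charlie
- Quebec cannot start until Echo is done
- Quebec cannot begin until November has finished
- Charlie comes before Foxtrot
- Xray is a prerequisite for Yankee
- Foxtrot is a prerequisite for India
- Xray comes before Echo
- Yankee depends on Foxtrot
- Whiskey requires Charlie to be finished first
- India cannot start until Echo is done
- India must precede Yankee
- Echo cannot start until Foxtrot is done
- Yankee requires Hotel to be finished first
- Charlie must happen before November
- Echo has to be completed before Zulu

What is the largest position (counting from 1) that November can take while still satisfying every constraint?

11

Following the constraints forward from November, its only required successor is Quebec.
So at least 1 operation follows November, putting November no later than position 11. That position is achievable by scheduling everything else first.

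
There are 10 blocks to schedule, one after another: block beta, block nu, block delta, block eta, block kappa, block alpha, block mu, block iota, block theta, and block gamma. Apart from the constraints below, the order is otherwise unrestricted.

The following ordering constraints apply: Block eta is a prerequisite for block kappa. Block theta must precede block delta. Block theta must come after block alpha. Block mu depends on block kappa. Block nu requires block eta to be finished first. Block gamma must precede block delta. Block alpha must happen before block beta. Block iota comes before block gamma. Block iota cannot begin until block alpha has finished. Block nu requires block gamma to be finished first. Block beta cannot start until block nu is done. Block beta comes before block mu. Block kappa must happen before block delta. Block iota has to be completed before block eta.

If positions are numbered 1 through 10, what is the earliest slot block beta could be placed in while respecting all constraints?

6

Every block that must precede block beta has to come before it. Tracing all chains that end at block beta, those blocks are: block nu, block eta, block alpha, block iota, block gamma — 5 in total.
So at minimum 5 blocks come before block beta, putting block beta no earlier than position 6. That position is achievable by scheduling exactly those predecessors first.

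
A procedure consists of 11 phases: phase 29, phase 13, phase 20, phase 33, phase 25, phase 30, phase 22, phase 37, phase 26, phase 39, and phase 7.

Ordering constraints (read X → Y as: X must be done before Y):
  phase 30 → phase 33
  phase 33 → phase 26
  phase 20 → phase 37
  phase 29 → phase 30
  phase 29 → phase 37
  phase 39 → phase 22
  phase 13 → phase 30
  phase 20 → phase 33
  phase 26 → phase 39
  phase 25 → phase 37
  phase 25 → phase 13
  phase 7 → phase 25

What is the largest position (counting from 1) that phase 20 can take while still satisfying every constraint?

6

Following every chain forward from phase 20, the phases that must come later are phase 33, phase 22, phase 37, phase 26, phase 39 — 5 of them.
With 5 mandatory successors out of 11 phases total, the latest slot for phase 20 is 11−5 = 6, and it's reachable by doing all non-successors before phase 20.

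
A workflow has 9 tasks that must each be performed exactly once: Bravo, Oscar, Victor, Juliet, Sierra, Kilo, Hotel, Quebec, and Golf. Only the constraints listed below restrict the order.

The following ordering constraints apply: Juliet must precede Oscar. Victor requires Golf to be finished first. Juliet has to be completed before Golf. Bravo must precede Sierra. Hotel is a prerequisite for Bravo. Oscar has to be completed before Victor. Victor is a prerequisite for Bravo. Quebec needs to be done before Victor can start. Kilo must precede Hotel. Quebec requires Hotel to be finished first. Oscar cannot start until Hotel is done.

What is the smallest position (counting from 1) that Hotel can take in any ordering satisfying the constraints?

2

Working backwards through the constraints from Hotel, its only required predecessor is Kilo.
With 1 mandatory predecessor, the earliest Hotel can sit is position 1+1 = 2, and placing just that one first achieves it.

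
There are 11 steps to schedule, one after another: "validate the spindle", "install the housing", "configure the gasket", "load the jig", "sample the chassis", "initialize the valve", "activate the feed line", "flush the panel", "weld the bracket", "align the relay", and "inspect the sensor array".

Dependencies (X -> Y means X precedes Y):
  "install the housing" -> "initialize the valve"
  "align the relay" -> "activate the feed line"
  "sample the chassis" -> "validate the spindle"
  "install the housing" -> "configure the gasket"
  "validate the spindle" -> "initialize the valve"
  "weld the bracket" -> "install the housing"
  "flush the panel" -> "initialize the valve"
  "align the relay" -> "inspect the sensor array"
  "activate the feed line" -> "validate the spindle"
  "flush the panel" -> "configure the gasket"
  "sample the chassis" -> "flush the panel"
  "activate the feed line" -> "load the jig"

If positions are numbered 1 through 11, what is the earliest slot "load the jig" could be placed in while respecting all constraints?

3

Working backwards through the constraints from "load the jig", its full set of required predecessors is "activate the feed line", "align the relay" — 2 of them.
So at minimum 2 steps come before "load the jig", putting "load the jig" no earlier than position 3. That position is achievable by scheduling exactly those predecessors first.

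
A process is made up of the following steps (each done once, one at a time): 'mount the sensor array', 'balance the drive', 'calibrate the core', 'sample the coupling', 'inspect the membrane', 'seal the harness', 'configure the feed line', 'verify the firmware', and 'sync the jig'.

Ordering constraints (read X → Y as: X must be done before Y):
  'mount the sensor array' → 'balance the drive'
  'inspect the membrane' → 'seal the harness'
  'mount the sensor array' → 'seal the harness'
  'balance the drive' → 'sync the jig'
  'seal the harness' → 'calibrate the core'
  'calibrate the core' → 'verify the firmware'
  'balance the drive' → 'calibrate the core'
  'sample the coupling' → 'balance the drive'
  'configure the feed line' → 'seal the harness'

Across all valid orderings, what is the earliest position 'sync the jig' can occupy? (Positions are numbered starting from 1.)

4

Working backwards through the constraints from 'sync the jig', its full set of required predecessors is 'mount the sensor array', 'balance the drive', 'sample the coupling' — 3 of them.
So at minimum 3 steps come before 'sync the jig', putting 'sync the jig' no earlier than position 4. That position is achievable by scheduling exactly those predecessors first.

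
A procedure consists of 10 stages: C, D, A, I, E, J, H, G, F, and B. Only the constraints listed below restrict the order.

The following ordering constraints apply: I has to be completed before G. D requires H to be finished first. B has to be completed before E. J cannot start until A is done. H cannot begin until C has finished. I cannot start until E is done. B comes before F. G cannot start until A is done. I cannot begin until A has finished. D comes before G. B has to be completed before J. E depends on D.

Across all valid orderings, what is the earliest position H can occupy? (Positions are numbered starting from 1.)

The only stage forced before H (directly or transitively) is C.
With 1 mandatory predecessor, the earliest H can sit is position 1+1 = 2, and placing just that one first achieves it.

2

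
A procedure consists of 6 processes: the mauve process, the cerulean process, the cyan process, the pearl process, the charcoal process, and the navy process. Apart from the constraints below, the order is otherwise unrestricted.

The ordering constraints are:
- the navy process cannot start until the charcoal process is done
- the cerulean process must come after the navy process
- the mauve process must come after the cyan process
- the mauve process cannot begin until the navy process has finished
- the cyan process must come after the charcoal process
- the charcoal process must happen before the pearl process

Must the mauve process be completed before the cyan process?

No

The constraints actually force the cyan process before the mauve process (via the cyan process → the mauve process), not the other way around.
So the mauve process never precedes the cyan process.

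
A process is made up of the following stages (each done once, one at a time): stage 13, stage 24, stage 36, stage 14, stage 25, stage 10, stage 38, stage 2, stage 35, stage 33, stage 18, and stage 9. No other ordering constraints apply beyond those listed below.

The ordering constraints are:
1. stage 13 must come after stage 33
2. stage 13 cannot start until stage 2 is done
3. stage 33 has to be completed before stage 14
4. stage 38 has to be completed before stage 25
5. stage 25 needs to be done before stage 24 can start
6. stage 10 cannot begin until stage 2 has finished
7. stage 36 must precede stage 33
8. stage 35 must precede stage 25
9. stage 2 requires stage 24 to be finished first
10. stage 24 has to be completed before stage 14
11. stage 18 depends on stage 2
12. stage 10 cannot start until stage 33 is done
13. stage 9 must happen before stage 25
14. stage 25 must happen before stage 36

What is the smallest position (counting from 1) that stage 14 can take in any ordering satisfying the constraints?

8

The stages that are forced before stage 14, directly or transitively, are stage 24, stage 36, stage 25, stage 38, stage 35, stage 33, stage 9. That's 7 stages.
With 7 mandatory predecessors, the earliest stage 14 can sit is position 7+1 = 8, and placing just those 7 first achieves it.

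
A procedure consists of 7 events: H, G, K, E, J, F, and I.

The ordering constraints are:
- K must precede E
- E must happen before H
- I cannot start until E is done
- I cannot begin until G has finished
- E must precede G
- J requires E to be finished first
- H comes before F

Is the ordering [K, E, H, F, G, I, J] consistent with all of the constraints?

Going through the constraints one by one, each required predecessor appears earlier in the sequence than its dependent — e.g. E (position 2) is before J (position 7), as required.

Yes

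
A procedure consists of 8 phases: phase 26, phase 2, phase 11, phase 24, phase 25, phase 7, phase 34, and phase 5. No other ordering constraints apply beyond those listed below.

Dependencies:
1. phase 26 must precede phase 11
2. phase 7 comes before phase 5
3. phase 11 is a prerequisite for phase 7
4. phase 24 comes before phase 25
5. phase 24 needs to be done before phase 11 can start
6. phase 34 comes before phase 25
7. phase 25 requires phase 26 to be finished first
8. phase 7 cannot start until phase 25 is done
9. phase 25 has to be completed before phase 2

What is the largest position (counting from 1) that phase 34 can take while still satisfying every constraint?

The phases that are forced after phase 34, directly or by a chain of constraints, are phase 2, phase 25, phase 7, phase 5. That's 4 phases.
So at least 4 phases follow phase 34, putting phase 34 no later than position 4. That position is achievable by scheduling everything else first.

4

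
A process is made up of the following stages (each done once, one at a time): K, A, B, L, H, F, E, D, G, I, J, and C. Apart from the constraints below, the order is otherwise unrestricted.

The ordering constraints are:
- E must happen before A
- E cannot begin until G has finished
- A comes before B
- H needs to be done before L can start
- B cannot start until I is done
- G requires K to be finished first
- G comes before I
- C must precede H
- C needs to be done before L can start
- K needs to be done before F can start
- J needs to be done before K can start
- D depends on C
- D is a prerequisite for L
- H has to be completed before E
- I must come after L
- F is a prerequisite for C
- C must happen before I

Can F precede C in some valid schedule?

The constraints force F before C, so yes — every valid ordering has F earlier.

Yes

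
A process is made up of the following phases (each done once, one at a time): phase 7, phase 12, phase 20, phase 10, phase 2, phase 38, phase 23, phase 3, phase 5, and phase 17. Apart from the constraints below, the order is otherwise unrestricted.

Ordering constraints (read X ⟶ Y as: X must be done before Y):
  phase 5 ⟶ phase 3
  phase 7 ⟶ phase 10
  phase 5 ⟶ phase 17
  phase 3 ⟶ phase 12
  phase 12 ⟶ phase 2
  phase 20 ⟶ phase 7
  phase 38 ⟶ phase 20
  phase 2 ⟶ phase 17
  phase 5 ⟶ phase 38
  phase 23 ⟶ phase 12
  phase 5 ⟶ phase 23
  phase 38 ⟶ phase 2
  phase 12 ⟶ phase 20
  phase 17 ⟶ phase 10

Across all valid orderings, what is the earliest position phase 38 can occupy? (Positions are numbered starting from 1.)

2

Working backwards through the constraints from phase 38, its only required predecessor is phase 5.
With 1 mandatory predecessor, the earliest phase 38 can sit is position 1+1 = 2, and placing just that one first achieves it.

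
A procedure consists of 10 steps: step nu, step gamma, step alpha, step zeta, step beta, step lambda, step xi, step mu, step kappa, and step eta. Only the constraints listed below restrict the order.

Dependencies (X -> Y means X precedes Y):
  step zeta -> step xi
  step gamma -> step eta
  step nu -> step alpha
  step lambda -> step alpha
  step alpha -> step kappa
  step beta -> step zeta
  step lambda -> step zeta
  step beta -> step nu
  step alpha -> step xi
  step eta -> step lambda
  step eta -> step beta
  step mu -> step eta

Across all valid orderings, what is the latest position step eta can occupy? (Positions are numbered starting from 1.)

3

Every step that must follow step eta has to come after it. Tracing all chains starting from step eta, those steps are: step nu, step alpha, step zeta, step beta, step lambda, step xi, step kappa — 7 in total.
With 7 mandatory successors out of 10 steps total, the latest slot for step eta is 10−7 = 3, and it's reachable by doing all non-successors before step eta.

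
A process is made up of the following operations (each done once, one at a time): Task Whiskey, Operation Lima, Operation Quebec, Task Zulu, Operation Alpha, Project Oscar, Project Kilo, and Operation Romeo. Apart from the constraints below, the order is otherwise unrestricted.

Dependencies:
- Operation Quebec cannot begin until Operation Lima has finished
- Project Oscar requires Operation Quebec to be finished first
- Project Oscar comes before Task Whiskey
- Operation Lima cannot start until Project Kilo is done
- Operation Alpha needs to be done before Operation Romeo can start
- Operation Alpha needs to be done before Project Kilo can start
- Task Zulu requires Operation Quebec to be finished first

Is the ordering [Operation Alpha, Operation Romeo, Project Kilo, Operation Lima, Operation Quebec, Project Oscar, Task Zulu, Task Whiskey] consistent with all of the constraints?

Checking each listed constraint against this order: for instance, Project Oscar is in position 6 and Task Whiskey in position 8, so that constraint holds — and the remaining constraints check out the same way.

Yes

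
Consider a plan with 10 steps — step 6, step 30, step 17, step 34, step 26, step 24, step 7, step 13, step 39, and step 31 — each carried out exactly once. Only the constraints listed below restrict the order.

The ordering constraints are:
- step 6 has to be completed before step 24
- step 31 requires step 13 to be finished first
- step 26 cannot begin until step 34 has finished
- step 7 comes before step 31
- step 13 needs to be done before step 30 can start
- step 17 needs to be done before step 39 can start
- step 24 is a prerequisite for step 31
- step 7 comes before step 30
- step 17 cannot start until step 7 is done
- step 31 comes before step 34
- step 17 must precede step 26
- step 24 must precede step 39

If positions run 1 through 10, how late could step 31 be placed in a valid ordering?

8

The steps that are forced after step 31, directly or by a chain of constraints, are step 34, step 26. That's 2 steps.
With 2 mandatory successors out of 10 steps total, the latest slot for step 31 is 10−2 = 8, and it's reachable by doing all non-successors before step 31.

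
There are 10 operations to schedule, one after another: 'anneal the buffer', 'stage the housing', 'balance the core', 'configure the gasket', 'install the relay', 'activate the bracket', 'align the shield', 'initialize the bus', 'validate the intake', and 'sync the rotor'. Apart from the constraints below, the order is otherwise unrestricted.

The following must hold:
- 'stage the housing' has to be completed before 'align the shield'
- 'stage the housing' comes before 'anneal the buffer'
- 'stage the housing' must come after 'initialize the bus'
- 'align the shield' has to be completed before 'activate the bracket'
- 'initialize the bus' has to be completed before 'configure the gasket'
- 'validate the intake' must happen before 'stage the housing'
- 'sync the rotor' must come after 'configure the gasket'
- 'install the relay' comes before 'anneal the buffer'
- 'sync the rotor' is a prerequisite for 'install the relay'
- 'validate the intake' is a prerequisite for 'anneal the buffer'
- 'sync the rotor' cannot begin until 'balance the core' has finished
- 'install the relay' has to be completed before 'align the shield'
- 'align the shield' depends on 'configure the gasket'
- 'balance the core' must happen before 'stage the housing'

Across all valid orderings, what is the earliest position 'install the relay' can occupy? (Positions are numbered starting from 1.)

5

Working backwards through the constraints from 'install the relay', its full set of required predecessors is 'balance the core', 'configure the gasket', 'initialize the bus', 'sync the rotor' — 4 of them.
With 4 mandatory predecessors, the earliest 'install the relay' can sit is position 4+1 = 5, and placing just those 4 first achieves it.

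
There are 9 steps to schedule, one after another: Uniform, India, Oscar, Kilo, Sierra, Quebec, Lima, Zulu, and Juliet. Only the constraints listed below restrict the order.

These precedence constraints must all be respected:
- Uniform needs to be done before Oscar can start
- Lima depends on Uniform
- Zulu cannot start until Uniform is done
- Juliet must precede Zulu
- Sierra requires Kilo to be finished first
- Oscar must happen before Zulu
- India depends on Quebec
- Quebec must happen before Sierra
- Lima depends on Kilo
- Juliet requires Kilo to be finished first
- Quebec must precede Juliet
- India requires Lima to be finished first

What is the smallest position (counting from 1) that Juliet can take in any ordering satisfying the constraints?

3

Every step that must precede Juliet has to come before it. Tracing all chains that end at Juliet, those steps are: Kilo, Quebec — 2 in total.
So at minimum 2 steps come before Juliet, putting Juliet no earlier than position 3. That position is achievable by scheduling exactly those predecessors first.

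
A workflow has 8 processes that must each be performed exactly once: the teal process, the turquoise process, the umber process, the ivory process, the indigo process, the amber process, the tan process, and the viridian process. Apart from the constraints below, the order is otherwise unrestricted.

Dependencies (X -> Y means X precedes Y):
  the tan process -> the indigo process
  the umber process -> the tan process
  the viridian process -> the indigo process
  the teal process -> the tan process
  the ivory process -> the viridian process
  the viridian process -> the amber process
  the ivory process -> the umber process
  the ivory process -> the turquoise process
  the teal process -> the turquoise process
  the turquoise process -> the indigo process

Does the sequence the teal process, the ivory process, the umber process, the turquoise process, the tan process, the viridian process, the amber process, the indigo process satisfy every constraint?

Going through the constraints one by one, each required predecessor appears earlier in the sequence than its dependent — e.g. the teal process (position 1) is before the tan process (position 5), as required.

Yes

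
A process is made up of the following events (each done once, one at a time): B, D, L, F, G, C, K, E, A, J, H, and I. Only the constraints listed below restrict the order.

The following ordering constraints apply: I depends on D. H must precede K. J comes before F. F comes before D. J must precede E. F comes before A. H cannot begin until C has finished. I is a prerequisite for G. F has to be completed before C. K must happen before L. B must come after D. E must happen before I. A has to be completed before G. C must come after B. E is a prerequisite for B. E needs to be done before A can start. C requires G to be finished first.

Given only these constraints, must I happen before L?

Yes

Tracing the constraints gives a chain: I → G → C → H → K → L.
Hence I necessarily comes before L.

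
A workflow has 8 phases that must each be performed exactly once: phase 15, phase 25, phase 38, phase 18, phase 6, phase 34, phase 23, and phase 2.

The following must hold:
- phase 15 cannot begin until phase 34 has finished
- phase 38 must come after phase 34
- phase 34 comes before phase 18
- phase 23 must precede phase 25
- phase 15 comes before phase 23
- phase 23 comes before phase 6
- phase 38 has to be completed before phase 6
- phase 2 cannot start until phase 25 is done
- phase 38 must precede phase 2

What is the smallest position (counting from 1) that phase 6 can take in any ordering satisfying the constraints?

Working backwards through the constraints from phase 6, its full set of required predecessors is phase 15, phase 38, phase 34, phase 23 — 4 of them.
With 4 mandatory predecessors, the earliest phase 6 can sit is position 4+1 = 5, and placing just those 4 first achieves it.

5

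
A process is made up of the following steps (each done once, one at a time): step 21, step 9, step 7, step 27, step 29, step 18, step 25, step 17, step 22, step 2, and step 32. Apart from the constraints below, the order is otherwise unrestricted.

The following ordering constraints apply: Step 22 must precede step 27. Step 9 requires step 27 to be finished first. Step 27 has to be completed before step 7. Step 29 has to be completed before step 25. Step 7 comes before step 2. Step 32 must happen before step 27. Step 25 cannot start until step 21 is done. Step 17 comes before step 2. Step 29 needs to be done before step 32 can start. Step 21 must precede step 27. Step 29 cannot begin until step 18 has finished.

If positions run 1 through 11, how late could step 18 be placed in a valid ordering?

4

The steps that are forced after step 18, directly or by a chain of constraints, are step 9, step 7, step 27, step 29, step 25, step 2, step 32. That's 7 steps.
So at least 7 steps follow step 18, putting step 18 no later than position 4. That position is achievable by scheduling everything else first.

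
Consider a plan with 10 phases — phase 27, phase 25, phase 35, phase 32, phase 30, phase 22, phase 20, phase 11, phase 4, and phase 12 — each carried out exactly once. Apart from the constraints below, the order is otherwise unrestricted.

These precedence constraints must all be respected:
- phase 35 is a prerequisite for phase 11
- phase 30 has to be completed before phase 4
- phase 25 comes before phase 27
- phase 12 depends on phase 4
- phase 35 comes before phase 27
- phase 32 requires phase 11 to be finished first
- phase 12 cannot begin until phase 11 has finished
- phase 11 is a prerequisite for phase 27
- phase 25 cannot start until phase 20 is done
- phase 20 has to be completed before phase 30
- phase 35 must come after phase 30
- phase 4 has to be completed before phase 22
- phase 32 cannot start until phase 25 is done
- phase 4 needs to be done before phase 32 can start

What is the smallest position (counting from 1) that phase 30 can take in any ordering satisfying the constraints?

The only phase forced before phase 30 (directly or transitively) is phase 20.
With 1 mandatory predecessor, the earliest phase 30 can sit is position 1+1 = 2, and placing just that one first achieves it.

2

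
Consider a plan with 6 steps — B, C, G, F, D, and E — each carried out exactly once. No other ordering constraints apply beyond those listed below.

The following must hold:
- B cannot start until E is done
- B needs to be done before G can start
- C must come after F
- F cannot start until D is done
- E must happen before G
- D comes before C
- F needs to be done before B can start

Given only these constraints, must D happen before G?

Following the dependencies: D → F → B → G.
So D must precede G in any valid ordering.

Yes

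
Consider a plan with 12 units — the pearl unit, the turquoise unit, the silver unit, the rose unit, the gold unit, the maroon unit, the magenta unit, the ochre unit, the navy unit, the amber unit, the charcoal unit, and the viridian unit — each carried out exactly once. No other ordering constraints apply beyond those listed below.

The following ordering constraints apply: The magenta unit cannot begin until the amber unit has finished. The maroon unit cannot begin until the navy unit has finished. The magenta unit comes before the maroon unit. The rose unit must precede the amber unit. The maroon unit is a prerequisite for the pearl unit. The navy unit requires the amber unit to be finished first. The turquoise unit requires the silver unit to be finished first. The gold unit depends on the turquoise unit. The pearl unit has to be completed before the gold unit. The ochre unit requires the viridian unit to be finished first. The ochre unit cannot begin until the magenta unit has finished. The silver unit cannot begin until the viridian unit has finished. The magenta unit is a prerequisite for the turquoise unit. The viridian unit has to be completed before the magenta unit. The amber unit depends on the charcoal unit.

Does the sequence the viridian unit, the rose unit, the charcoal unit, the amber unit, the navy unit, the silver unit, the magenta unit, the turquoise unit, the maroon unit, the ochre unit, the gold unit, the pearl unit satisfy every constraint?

In the proposed order, the gold unit appears before the pearl unit.
That contradicts the constraint that the pearl unit must precede the gold unit.

No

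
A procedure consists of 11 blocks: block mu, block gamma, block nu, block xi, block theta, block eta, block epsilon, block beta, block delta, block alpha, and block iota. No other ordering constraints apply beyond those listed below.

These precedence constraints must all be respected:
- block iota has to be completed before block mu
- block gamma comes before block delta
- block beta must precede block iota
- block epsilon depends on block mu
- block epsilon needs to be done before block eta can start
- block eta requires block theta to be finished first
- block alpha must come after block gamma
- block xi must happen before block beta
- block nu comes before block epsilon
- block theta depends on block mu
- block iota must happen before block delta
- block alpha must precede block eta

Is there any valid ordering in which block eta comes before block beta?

There is a dependency chain block beta → block iota → block mu → block theta → block eta, so block eta always comes after block beta.
So no valid ordering can have block eta before block beta.

No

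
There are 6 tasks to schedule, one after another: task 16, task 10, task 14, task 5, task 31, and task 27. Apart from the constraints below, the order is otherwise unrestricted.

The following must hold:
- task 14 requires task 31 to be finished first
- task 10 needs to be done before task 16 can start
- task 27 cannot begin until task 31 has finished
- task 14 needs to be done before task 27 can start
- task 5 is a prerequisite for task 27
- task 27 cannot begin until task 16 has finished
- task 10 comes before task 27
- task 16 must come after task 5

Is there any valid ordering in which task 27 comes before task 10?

No

There is a dependency chain task 10 → task 27, so task 27 always comes after task 10.
So no valid ordering can have task 27 before task 10.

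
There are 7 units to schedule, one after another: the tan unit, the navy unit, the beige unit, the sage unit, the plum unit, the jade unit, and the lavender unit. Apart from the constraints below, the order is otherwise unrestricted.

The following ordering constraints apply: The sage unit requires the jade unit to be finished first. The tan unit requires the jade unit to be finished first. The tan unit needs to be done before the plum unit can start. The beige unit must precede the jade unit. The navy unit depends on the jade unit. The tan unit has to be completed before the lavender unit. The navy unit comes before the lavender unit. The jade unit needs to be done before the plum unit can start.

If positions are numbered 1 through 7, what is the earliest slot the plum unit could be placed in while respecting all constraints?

4

Working backwards through the constraints from the plum unit, its full set of required predecessors is the tan unit, the beige unit, the jade unit — 3 of them.
So at minimum 3 units come before the plum unit, putting the plum unit no earlier than position 4. That position is achievable by scheduling exactly those predecessors first.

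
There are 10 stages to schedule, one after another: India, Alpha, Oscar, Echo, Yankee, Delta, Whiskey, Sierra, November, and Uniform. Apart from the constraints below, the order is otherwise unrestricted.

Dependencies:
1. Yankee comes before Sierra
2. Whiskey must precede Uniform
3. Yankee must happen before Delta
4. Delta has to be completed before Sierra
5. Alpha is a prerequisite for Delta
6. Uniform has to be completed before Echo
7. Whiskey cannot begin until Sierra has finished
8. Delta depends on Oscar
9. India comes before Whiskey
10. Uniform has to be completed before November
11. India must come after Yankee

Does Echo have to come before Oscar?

No

There is a chain Oscar → Delta → Sierra → Whiskey → Uniform → Echo, which puts Oscar before Echo.
So Echo does not have to come before Oscar — it cannot.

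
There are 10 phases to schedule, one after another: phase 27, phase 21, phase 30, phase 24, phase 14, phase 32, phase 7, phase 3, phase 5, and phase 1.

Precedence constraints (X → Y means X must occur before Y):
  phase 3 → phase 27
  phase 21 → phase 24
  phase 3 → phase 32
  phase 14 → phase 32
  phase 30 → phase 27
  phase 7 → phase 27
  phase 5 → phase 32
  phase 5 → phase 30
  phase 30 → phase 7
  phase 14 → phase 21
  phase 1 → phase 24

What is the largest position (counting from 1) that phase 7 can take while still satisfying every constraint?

9

The only phase forced after phase 7 (directly or by a chain) is phase 27.
So at least 1 phase follows phase 7, putting phase 7 no later than position 9. That position is achievable by scheduling everything else first.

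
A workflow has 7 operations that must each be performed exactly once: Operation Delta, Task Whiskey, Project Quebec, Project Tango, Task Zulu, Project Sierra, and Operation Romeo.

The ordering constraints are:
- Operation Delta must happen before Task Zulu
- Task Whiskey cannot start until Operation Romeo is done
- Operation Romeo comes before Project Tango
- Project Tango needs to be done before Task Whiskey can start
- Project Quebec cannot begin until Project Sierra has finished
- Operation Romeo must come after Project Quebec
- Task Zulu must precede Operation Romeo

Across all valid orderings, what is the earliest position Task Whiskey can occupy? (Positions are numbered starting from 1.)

The operations that are forced before Task Whiskey, directly or transitively, are Operation Delta, Project Quebec, Project Tango, Task Zulu, Project Sierra, Operation Romeo. That's 6 operations.
So at minimum 6 operations come before Task Whiskey, putting Task Whiskey no earlier than position 7. That position is achievable by scheduling exactly those predecessors first.

7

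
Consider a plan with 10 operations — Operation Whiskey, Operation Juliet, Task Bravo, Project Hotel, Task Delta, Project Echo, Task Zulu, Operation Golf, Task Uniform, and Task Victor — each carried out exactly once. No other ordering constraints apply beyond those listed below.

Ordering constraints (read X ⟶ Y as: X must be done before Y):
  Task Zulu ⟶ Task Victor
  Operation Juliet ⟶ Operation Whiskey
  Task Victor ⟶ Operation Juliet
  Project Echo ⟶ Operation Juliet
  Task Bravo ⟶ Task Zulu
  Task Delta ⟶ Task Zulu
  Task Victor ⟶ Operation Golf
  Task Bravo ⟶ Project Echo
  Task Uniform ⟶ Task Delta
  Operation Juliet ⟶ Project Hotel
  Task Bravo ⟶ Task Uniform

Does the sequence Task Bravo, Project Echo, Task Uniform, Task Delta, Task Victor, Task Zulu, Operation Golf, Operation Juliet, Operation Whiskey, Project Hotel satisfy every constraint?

The sequence places Task Victor ahead of Task Zulu.
That contradicts the constraint that Task Zulu must precede Task Victor.

No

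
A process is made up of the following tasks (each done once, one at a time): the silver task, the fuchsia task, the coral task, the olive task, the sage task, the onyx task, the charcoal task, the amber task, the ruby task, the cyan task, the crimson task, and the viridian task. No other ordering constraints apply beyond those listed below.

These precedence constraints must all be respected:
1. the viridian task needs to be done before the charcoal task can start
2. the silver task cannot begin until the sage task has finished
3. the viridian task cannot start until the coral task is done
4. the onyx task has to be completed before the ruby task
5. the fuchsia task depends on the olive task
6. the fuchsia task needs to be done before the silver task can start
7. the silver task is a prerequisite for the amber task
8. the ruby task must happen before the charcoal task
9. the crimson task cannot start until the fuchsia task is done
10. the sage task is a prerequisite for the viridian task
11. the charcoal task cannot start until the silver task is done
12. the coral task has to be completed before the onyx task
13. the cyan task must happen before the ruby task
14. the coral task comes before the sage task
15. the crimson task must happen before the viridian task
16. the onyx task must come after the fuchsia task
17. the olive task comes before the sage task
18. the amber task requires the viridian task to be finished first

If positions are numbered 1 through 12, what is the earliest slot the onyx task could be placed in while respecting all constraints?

Every task that must precede the onyx task has to come before it. Tracing all chains that end at the onyx task, those tasks are: the fuchsia task, the coral task, the olive task — 3 in total.
With 3 mandatory predecessors, the earliest the onyx task can sit is position 3+1 = 4, and placing just those 3 first achieves it.

4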